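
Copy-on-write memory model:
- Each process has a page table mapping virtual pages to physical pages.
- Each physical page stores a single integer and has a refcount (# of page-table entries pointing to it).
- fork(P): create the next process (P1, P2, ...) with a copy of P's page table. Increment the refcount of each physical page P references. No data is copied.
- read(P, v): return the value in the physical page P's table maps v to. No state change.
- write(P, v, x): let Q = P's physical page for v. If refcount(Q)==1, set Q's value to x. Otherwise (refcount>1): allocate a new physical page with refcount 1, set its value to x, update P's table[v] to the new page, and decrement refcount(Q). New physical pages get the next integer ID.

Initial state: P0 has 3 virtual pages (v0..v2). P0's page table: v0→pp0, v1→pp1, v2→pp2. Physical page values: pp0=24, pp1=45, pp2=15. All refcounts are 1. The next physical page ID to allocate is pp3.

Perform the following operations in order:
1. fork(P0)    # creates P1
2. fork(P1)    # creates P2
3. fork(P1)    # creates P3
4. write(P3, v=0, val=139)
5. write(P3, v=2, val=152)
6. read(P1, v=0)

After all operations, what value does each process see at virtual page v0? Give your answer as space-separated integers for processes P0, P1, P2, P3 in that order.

Answer: 24 24 24 139

Derivation:
Op 1: fork(P0) -> P1. 3 ppages; refcounts: pp0:2 pp1:2 pp2:2
Op 2: fork(P1) -> P2. 3 ppages; refcounts: pp0:3 pp1:3 pp2:3
Op 3: fork(P1) -> P3. 3 ppages; refcounts: pp0:4 pp1:4 pp2:4
Op 4: write(P3, v0, 139). refcount(pp0)=4>1 -> COPY to pp3. 4 ppages; refcounts: pp0:3 pp1:4 pp2:4 pp3:1
Op 5: write(P3, v2, 152). refcount(pp2)=4>1 -> COPY to pp4. 5 ppages; refcounts: pp0:3 pp1:4 pp2:3 pp3:1 pp4:1
Op 6: read(P1, v0) -> 24. No state change.
P0: v0 -> pp0 = 24
P1: v0 -> pp0 = 24
P2: v0 -> pp0 = 24
P3: v0 -> pp3 = 139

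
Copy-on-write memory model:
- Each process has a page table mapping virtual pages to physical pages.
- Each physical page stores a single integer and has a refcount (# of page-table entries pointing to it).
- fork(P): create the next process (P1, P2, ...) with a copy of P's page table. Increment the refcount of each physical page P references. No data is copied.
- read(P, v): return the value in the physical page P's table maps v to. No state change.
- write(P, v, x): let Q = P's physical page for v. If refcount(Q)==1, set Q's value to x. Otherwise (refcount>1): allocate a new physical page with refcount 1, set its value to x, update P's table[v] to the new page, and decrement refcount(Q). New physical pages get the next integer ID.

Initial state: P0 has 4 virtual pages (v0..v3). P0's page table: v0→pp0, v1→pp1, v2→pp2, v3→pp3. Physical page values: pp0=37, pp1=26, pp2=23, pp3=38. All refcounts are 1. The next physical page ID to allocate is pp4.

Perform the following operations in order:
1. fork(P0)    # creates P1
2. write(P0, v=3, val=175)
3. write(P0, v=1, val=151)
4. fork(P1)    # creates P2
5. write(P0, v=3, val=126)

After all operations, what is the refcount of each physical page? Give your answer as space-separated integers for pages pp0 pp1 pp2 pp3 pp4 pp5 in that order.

Op 1: fork(P0) -> P1. 4 ppages; refcounts: pp0:2 pp1:2 pp2:2 pp3:2
Op 2: write(P0, v3, 175). refcount(pp3)=2>1 -> COPY to pp4. 5 ppages; refcounts: pp0:2 pp1:2 pp2:2 pp3:1 pp4:1
Op 3: write(P0, v1, 151). refcount(pp1)=2>1 -> COPY to pp5. 6 ppages; refcounts: pp0:2 pp1:1 pp2:2 pp3:1 pp4:1 pp5:1
Op 4: fork(P1) -> P2. 6 ppages; refcounts: pp0:3 pp1:2 pp2:3 pp3:2 pp4:1 pp5:1
Op 5: write(P0, v3, 126). refcount(pp4)=1 -> write in place. 6 ppages; refcounts: pp0:3 pp1:2 pp2:3 pp3:2 pp4:1 pp5:1

Answer: 3 2 3 2 1 1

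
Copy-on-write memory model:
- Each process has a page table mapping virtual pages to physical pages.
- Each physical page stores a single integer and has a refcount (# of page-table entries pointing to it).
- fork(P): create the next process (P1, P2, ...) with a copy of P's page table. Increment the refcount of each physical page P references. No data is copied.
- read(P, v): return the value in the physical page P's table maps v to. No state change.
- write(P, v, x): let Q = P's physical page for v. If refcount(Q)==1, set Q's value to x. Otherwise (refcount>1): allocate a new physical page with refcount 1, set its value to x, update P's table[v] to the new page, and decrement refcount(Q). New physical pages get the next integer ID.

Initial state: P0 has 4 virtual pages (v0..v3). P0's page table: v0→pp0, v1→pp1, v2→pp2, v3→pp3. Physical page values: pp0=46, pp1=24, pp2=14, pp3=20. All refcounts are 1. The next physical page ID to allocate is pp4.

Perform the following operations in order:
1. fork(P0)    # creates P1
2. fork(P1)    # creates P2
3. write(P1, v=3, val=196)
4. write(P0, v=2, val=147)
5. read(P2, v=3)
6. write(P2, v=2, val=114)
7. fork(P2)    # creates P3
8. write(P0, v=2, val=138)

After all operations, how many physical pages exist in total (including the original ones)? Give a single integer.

Op 1: fork(P0) -> P1. 4 ppages; refcounts: pp0:2 pp1:2 pp2:2 pp3:2
Op 2: fork(P1) -> P2. 4 ppages; refcounts: pp0:3 pp1:3 pp2:3 pp3:3
Op 3: write(P1, v3, 196). refcount(pp3)=3>1 -> COPY to pp4. 5 ppages; refcounts: pp0:3 pp1:3 pp2:3 pp3:2 pp4:1
Op 4: write(P0, v2, 147). refcount(pp2)=3>1 -> COPY to pp5. 6 ppages; refcounts: pp0:3 pp1:3 pp2:2 pp3:2 pp4:1 pp5:1
Op 5: read(P2, v3) -> 20. No state change.
Op 6: write(P2, v2, 114). refcount(pp2)=2>1 -> COPY to pp6. 7 ppages; refcounts: pp0:3 pp1:3 pp2:1 pp3:2 pp4:1 pp5:1 pp6:1
Op 7: fork(P2) -> P3. 7 ppages; refcounts: pp0:4 pp1:4 pp2:1 pp3:3 pp4:1 pp5:1 pp6:2
Op 8: write(P0, v2, 138). refcount(pp5)=1 -> write in place. 7 ppages; refcounts: pp0:4 pp1:4 pp2:1 pp3:3 pp4:1 pp5:1 pp6:2

Answer: 7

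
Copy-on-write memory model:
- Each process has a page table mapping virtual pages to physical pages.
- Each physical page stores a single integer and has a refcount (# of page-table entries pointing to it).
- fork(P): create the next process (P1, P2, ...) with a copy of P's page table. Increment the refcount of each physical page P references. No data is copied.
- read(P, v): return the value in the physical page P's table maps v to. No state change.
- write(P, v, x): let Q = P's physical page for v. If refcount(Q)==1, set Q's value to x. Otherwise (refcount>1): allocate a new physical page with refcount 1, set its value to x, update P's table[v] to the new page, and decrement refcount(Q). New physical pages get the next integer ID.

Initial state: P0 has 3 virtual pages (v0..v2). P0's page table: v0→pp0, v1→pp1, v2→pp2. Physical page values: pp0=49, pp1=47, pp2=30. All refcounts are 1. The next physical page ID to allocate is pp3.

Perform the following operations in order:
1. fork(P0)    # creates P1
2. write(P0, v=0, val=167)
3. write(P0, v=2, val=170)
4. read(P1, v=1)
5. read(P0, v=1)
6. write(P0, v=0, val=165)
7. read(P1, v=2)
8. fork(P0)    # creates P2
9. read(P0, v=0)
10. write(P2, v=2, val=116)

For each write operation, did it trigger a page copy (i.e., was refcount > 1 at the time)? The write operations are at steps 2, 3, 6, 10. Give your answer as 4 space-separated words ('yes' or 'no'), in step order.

Op 1: fork(P0) -> P1. 3 ppages; refcounts: pp0:2 pp1:2 pp2:2
Op 2: write(P0, v0, 167). refcount(pp0)=2>1 -> COPY to pp3. 4 ppages; refcounts: pp0:1 pp1:2 pp2:2 pp3:1
Op 3: write(P0, v2, 170). refcount(pp2)=2>1 -> COPY to pp4. 5 ppages; refcounts: pp0:1 pp1:2 pp2:1 pp3:1 pp4:1
Op 4: read(P1, v1) -> 47. No state change.
Op 5: read(P0, v1) -> 47. No state change.
Op 6: write(P0, v0, 165). refcount(pp3)=1 -> write in place. 5 ppages; refcounts: pp0:1 pp1:2 pp2:1 pp3:1 pp4:1
Op 7: read(P1, v2) -> 30. No state change.
Op 8: fork(P0) -> P2. 5 ppages; refcounts: pp0:1 pp1:3 pp2:1 pp3:2 pp4:2
Op 9: read(P0, v0) -> 165. No state change.
Op 10: write(P2, v2, 116). refcount(pp4)=2>1 -> COPY to pp5. 6 ppages; refcounts: pp0:1 pp1:3 pp2:1 pp3:2 pp4:1 pp5:1

yes yes no yes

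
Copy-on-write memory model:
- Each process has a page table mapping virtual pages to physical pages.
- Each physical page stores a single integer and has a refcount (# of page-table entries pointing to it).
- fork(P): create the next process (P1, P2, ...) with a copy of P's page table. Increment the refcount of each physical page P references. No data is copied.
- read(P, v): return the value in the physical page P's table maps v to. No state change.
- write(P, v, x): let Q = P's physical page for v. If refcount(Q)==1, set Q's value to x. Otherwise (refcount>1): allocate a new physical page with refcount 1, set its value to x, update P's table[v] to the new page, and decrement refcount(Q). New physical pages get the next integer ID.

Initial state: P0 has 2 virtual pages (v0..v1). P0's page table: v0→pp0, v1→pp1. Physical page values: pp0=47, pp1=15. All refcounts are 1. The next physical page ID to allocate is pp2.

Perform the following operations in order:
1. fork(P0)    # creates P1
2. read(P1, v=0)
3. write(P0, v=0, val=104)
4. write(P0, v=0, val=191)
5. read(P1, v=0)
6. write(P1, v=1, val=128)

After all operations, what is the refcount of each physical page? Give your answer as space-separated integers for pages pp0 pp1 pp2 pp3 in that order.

Answer: 1 1 1 1

Derivation:
Op 1: fork(P0) -> P1. 2 ppages; refcounts: pp0:2 pp1:2
Op 2: read(P1, v0) -> 47. No state change.
Op 3: write(P0, v0, 104). refcount(pp0)=2>1 -> COPY to pp2. 3 ppages; refcounts: pp0:1 pp1:2 pp2:1
Op 4: write(P0, v0, 191). refcount(pp2)=1 -> write in place. 3 ppages; refcounts: pp0:1 pp1:2 pp2:1
Op 5: read(P1, v0) -> 47. No state change.
Op 6: write(P1, v1, 128). refcount(pp1)=2>1 -> COPY to pp3. 4 ppages; refcounts: pp0:1 pp1:1 pp2:1 pp3:1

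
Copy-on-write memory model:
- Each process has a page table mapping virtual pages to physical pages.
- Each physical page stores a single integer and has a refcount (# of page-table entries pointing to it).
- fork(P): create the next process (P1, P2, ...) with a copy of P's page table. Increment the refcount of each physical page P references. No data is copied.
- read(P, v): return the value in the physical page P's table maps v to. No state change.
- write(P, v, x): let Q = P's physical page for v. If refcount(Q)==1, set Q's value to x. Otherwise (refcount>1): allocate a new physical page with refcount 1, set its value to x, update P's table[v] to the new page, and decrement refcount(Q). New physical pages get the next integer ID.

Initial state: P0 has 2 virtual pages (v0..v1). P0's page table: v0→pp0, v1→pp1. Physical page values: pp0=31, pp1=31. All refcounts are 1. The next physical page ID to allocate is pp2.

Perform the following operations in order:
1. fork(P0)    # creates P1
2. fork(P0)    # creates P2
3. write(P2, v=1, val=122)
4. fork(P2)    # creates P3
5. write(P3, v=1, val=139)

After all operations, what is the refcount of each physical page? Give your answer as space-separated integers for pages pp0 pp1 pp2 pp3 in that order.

Answer: 4 2 1 1

Derivation:
Op 1: fork(P0) -> P1. 2 ppages; refcounts: pp0:2 pp1:2
Op 2: fork(P0) -> P2. 2 ppages; refcounts: pp0:3 pp1:3
Op 3: write(P2, v1, 122). refcount(pp1)=3>1 -> COPY to pp2. 3 ppages; refcounts: pp0:3 pp1:2 pp2:1
Op 4: fork(P2) -> P3. 3 ppages; refcounts: pp0:4 pp1:2 pp2:2
Op 5: write(P3, v1, 139). refcount(pp2)=2>1 -> COPY to pp3. 4 ppages; refcounts: pp0:4 pp1:2 pp2:1 pp3:1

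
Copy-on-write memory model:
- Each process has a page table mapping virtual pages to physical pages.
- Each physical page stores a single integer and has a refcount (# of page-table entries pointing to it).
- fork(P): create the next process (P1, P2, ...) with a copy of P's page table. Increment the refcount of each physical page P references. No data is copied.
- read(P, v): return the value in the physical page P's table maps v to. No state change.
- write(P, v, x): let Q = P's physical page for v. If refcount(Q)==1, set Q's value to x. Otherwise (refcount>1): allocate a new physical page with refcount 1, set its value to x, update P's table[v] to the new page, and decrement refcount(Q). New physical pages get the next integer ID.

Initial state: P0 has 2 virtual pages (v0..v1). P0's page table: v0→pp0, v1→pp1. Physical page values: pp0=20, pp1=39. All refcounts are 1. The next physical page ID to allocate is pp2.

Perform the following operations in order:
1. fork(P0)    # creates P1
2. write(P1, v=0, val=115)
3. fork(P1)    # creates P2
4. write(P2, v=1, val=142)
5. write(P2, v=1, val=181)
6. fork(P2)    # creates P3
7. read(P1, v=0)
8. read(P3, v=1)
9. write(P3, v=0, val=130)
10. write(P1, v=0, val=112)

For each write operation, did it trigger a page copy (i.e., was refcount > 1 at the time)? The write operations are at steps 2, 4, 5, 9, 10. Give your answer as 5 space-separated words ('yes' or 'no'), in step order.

Op 1: fork(P0) -> P1. 2 ppages; refcounts: pp0:2 pp1:2
Op 2: write(P1, v0, 115). refcount(pp0)=2>1 -> COPY to pp2. 3 ppages; refcounts: pp0:1 pp1:2 pp2:1
Op 3: fork(P1) -> P2. 3 ppages; refcounts: pp0:1 pp1:3 pp2:2
Op 4: write(P2, v1, 142). refcount(pp1)=3>1 -> COPY to pp3. 4 ppages; refcounts: pp0:1 pp1:2 pp2:2 pp3:1
Op 5: write(P2, v1, 181). refcount(pp3)=1 -> write in place. 4 ppages; refcounts: pp0:1 pp1:2 pp2:2 pp3:1
Op 6: fork(P2) -> P3. 4 ppages; refcounts: pp0:1 pp1:2 pp2:3 pp3:2
Op 7: read(P1, v0) -> 115. No state change.
Op 8: read(P3, v1) -> 181. No state change.
Op 9: write(P3, v0, 130). refcount(pp2)=3>1 -> COPY to pp4. 5 ppages; refcounts: pp0:1 pp1:2 pp2:2 pp3:2 pp4:1
Op 10: write(P1, v0, 112). refcount(pp2)=2>1 -> COPY to pp5. 6 ppages; refcounts: pp0:1 pp1:2 pp2:1 pp3:2 pp4:1 pp5:1

yes yes no yes yes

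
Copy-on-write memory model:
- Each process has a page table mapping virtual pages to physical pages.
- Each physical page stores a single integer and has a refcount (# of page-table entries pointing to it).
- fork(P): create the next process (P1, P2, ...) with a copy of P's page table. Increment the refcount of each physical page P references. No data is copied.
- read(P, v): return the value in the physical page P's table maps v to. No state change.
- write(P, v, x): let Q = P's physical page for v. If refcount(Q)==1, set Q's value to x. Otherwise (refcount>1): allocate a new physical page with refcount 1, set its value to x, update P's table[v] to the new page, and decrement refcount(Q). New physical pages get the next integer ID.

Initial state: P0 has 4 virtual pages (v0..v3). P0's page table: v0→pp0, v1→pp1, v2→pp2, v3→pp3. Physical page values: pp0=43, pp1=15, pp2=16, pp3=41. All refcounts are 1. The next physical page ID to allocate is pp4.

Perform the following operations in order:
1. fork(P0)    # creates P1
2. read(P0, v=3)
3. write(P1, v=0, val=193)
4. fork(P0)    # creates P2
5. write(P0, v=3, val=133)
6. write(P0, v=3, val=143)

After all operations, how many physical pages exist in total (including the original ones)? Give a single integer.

Op 1: fork(P0) -> P1. 4 ppages; refcounts: pp0:2 pp1:2 pp2:2 pp3:2
Op 2: read(P0, v3) -> 41. No state change.
Op 3: write(P1, v0, 193). refcount(pp0)=2>1 -> COPY to pp4. 5 ppages; refcounts: pp0:1 pp1:2 pp2:2 pp3:2 pp4:1
Op 4: fork(P0) -> P2. 5 ppages; refcounts: pp0:2 pp1:3 pp2:3 pp3:3 pp4:1
Op 5: write(P0, v3, 133). refcount(pp3)=3>1 -> COPY to pp5. 6 ppages; refcounts: pp0:2 pp1:3 pp2:3 pp3:2 pp4:1 pp5:1
Op 6: write(P0, v3, 143). refcount(pp5)=1 -> write in place. 6 ppages; refcounts: pp0:2 pp1:3 pp2:3 pp3:2 pp4:1 pp5:1

Answer: 6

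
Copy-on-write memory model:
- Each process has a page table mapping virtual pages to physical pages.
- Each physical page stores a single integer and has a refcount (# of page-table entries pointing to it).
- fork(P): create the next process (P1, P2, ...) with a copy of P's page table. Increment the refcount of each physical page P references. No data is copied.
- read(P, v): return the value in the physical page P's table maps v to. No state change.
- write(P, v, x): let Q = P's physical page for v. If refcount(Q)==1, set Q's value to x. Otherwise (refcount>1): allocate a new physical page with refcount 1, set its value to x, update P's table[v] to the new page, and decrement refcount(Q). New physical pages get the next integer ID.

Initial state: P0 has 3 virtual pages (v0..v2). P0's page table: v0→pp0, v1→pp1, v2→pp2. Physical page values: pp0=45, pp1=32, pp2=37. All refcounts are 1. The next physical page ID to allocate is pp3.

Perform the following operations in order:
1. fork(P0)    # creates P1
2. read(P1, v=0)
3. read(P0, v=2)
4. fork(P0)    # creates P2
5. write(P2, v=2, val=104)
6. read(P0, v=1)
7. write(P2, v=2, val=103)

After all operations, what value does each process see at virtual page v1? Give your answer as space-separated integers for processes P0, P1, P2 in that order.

Op 1: fork(P0) -> P1. 3 ppages; refcounts: pp0:2 pp1:2 pp2:2
Op 2: read(P1, v0) -> 45. No state change.
Op 3: read(P0, v2) -> 37. No state change.
Op 4: fork(P0) -> P2. 3 ppages; refcounts: pp0:3 pp1:3 pp2:3
Op 5: write(P2, v2, 104). refcount(pp2)=3>1 -> COPY to pp3. 4 ppages; refcounts: pp0:3 pp1:3 pp2:2 pp3:1
Op 6: read(P0, v1) -> 32. No state change.
Op 7: write(P2, v2, 103). refcount(pp3)=1 -> write in place. 4 ppages; refcounts: pp0:3 pp1:3 pp2:2 pp3:1
P0: v1 -> pp1 = 32
P1: v1 -> pp1 = 32
P2: v1 -> pp1 = 32

Answer: 32 32 32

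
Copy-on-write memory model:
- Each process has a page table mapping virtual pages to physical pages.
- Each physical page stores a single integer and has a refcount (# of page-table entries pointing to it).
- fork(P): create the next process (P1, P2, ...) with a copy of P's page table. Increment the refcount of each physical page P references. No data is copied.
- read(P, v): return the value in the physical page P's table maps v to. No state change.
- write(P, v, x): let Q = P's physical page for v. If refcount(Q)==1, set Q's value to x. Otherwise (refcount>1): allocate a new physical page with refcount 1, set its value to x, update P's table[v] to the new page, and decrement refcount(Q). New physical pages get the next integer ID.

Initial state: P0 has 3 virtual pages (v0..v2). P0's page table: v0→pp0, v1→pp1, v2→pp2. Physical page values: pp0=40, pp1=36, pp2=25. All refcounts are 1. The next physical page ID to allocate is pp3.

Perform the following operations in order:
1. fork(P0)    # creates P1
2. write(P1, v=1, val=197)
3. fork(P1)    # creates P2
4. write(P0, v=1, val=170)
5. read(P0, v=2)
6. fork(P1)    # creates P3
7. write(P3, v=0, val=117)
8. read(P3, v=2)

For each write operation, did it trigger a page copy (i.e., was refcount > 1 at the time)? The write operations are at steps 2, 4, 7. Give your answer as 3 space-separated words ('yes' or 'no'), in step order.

Op 1: fork(P0) -> P1. 3 ppages; refcounts: pp0:2 pp1:2 pp2:2
Op 2: write(P1, v1, 197). refcount(pp1)=2>1 -> COPY to pp3. 4 ppages; refcounts: pp0:2 pp1:1 pp2:2 pp3:1
Op 3: fork(P1) -> P2. 4 ppages; refcounts: pp0:3 pp1:1 pp2:3 pp3:2
Op 4: write(P0, v1, 170). refcount(pp1)=1 -> write in place. 4 ppages; refcounts: pp0:3 pp1:1 pp2:3 pp3:2
Op 5: read(P0, v2) -> 25. No state change.
Op 6: fork(P1) -> P3. 4 ppages; refcounts: pp0:4 pp1:1 pp2:4 pp3:3
Op 7: write(P3, v0, 117). refcount(pp0)=4>1 -> COPY to pp4. 5 ppages; refcounts: pp0:3 pp1:1 pp2:4 pp3:3 pp4:1
Op 8: read(P3, v2) -> 25. No state change.

yes no yes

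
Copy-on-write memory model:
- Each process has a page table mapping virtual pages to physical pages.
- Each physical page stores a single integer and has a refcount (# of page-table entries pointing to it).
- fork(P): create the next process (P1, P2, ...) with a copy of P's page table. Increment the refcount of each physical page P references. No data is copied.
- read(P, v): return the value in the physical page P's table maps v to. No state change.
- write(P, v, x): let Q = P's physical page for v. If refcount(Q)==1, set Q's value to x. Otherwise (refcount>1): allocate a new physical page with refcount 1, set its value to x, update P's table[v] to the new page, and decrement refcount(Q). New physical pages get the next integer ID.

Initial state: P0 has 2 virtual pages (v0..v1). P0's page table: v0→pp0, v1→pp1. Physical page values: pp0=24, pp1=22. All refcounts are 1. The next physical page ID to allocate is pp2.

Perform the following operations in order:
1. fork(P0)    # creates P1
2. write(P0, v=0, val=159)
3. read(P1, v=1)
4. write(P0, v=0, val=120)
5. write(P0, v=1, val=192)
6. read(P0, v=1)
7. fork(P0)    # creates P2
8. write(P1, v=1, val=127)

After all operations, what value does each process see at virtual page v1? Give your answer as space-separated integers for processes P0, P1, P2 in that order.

Answer: 192 127 192

Derivation:
Op 1: fork(P0) -> P1. 2 ppages; refcounts: pp0:2 pp1:2
Op 2: write(P0, v0, 159). refcount(pp0)=2>1 -> COPY to pp2. 3 ppages; refcounts: pp0:1 pp1:2 pp2:1
Op 3: read(P1, v1) -> 22. No state change.
Op 4: write(P0, v0, 120). refcount(pp2)=1 -> write in place. 3 ppages; refcounts: pp0:1 pp1:2 pp2:1
Op 5: write(P0, v1, 192). refcount(pp1)=2>1 -> COPY to pp3. 4 ppages; refcounts: pp0:1 pp1:1 pp2:1 pp3:1
Op 6: read(P0, v1) -> 192. No state change.
Op 7: fork(P0) -> P2. 4 ppages; refcounts: pp0:1 pp1:1 pp2:2 pp3:2
Op 8: write(P1, v1, 127). refcount(pp1)=1 -> write in place. 4 ppages; refcounts: pp0:1 pp1:1 pp2:2 pp3:2
P0: v1 -> pp3 = 192
P1: v1 -> pp1 = 127
P2: v1 -> pp3 = 192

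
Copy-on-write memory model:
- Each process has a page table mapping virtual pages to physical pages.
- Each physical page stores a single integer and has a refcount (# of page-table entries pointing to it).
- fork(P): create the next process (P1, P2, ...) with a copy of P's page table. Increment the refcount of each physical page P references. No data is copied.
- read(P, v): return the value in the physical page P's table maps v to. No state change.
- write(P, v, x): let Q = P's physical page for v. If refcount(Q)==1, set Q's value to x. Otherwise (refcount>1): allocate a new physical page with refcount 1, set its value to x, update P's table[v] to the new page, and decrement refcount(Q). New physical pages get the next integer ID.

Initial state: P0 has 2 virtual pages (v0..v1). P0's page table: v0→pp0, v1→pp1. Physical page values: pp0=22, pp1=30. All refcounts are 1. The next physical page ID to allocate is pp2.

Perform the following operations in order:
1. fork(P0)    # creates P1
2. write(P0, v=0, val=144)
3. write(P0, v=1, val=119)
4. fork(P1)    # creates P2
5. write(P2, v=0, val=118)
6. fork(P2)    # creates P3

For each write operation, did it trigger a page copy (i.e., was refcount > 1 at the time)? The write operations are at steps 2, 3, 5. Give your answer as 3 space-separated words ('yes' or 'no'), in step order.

Op 1: fork(P0) -> P1. 2 ppages; refcounts: pp0:2 pp1:2
Op 2: write(P0, v0, 144). refcount(pp0)=2>1 -> COPY to pp2. 3 ppages; refcounts: pp0:1 pp1:2 pp2:1
Op 3: write(P0, v1, 119). refcount(pp1)=2>1 -> COPY to pp3. 4 ppages; refcounts: pp0:1 pp1:1 pp2:1 pp3:1
Op 4: fork(P1) -> P2. 4 ppages; refcounts: pp0:2 pp1:2 pp2:1 pp3:1
Op 5: write(P2, v0, 118). refcount(pp0)=2>1 -> COPY to pp4. 5 ppages; refcounts: pp0:1 pp1:2 pp2:1 pp3:1 pp4:1
Op 6: fork(P2) -> P3. 5 ppages; refcounts: pp0:1 pp1:3 pp2:1 pp3:1 pp4:2

yes yes yes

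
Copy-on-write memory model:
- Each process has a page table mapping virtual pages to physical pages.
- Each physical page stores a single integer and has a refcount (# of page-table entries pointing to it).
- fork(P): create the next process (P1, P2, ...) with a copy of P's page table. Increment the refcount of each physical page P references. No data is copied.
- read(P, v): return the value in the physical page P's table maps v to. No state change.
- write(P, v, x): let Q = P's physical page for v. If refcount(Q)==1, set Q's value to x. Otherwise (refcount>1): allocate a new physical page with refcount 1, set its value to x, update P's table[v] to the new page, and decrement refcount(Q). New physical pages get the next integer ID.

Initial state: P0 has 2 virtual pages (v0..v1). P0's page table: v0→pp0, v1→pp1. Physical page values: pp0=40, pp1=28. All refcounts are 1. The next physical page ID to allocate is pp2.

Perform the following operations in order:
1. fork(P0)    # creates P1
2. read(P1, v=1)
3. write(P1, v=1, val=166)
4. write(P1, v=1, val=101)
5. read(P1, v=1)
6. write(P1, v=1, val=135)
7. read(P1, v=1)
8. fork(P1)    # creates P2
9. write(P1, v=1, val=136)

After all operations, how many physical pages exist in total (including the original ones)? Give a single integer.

Answer: 4

Derivation:
Op 1: fork(P0) -> P1. 2 ppages; refcounts: pp0:2 pp1:2
Op 2: read(P1, v1) -> 28. No state change.
Op 3: write(P1, v1, 166). refcount(pp1)=2>1 -> COPY to pp2. 3 ppages; refcounts: pp0:2 pp1:1 pp2:1
Op 4: write(P1, v1, 101). refcount(pp2)=1 -> write in place. 3 ppages; refcounts: pp0:2 pp1:1 pp2:1
Op 5: read(P1, v1) -> 101. No state change.
Op 6: write(P1, v1, 135). refcount(pp2)=1 -> write in place. 3 ppages; refcounts: pp0:2 pp1:1 pp2:1
Op 7: read(P1, v1) -> 135. No state change.
Op 8: fork(P1) -> P2. 3 ppages; refcounts: pp0:3 pp1:1 pp2:2
Op 9: write(P1, v1, 136). refcount(pp2)=2>1 -> COPY to pp3. 4 ppages; refcounts: pp0:3 pp1:1 pp2:1 pp3:1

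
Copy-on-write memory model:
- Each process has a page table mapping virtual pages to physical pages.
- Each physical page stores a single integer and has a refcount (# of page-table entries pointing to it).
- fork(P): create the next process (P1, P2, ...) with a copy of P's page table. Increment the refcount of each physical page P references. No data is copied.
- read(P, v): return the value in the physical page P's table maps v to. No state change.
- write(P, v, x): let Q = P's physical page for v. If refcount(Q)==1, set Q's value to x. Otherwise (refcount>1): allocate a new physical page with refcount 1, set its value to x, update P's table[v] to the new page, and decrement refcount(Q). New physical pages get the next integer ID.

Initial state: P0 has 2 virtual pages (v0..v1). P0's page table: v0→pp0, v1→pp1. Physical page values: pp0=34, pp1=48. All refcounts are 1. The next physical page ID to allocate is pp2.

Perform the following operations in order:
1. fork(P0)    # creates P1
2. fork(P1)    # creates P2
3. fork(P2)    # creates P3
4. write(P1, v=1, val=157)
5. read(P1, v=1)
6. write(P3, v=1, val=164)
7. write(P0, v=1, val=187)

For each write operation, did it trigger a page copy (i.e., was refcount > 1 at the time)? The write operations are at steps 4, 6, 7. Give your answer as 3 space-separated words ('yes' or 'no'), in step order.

Op 1: fork(P0) -> P1. 2 ppages; refcounts: pp0:2 pp1:2
Op 2: fork(P1) -> P2. 2 ppages; refcounts: pp0:3 pp1:3
Op 3: fork(P2) -> P3. 2 ppages; refcounts: pp0:4 pp1:4
Op 4: write(P1, v1, 157). refcount(pp1)=4>1 -> COPY to pp2. 3 ppages; refcounts: pp0:4 pp1:3 pp2:1
Op 5: read(P1, v1) -> 157. No state change.
Op 6: write(P3, v1, 164). refcount(pp1)=3>1 -> COPY to pp3. 4 ppages; refcounts: pp0:4 pp1:2 pp2:1 pp3:1
Op 7: write(P0, v1, 187). refcount(pp1)=2>1 -> COPY to pp4. 5 ppages; refcounts: pp0:4 pp1:1 pp2:1 pp3:1 pp4:1

yes yes yes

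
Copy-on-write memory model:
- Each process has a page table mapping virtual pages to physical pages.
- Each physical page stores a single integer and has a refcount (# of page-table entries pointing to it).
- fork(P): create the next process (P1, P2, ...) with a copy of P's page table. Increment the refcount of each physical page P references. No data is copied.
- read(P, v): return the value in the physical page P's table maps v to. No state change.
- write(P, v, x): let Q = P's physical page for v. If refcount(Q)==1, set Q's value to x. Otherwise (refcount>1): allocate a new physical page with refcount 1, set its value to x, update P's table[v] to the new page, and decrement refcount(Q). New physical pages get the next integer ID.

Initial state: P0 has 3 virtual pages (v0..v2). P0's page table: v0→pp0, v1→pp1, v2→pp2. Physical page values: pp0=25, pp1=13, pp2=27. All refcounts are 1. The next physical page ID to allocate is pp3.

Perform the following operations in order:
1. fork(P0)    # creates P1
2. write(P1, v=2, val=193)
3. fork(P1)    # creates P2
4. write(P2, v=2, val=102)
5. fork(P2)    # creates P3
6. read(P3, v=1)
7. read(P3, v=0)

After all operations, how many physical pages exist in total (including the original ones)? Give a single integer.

Answer: 5

Derivation:
Op 1: fork(P0) -> P1. 3 ppages; refcounts: pp0:2 pp1:2 pp2:2
Op 2: write(P1, v2, 193). refcount(pp2)=2>1 -> COPY to pp3. 4 ppages; refcounts: pp0:2 pp1:2 pp2:1 pp3:1
Op 3: fork(P1) -> P2. 4 ppages; refcounts: pp0:3 pp1:3 pp2:1 pp3:2
Op 4: write(P2, v2, 102). refcount(pp3)=2>1 -> COPY to pp4. 5 ppages; refcounts: pp0:3 pp1:3 pp2:1 pp3:1 pp4:1
Op 5: fork(P2) -> P3. 5 ppages; refcounts: pp0:4 pp1:4 pp2:1 pp3:1 pp4:2
Op 6: read(P3, v1) -> 13. No state change.
Op 7: read(P3, v0) -> 25. No state change.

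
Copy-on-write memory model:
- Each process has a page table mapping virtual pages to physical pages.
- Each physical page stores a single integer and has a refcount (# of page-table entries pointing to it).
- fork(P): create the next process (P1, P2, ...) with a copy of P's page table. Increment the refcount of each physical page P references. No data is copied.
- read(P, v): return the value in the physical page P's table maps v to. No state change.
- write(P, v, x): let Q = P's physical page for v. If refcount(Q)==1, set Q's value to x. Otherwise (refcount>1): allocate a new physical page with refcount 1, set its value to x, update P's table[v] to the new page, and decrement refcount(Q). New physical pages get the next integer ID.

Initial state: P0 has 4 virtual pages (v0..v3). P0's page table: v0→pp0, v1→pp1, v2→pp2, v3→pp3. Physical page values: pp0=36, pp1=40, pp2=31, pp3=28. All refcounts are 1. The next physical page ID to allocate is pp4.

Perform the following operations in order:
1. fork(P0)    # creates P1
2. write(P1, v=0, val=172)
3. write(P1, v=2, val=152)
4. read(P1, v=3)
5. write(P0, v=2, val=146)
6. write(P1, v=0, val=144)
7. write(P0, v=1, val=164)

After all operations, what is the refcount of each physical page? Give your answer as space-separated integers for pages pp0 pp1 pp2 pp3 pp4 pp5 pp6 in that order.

Op 1: fork(P0) -> P1. 4 ppages; refcounts: pp0:2 pp1:2 pp2:2 pp3:2
Op 2: write(P1, v0, 172). refcount(pp0)=2>1 -> COPY to pp4. 5 ppages; refcounts: pp0:1 pp1:2 pp2:2 pp3:2 pp4:1
Op 3: write(P1, v2, 152). refcount(pp2)=2>1 -> COPY to pp5. 6 ppages; refcounts: pp0:1 pp1:2 pp2:1 pp3:2 pp4:1 pp5:1
Op 4: read(P1, v3) -> 28. No state change.
Op 5: write(P0, v2, 146). refcount(pp2)=1 -> write in place. 6 ppages; refcounts: pp0:1 pp1:2 pp2:1 pp3:2 pp4:1 pp5:1
Op 6: write(P1, v0, 144). refcount(pp4)=1 -> write in place. 6 ppages; refcounts: pp0:1 pp1:2 pp2:1 pp3:2 pp4:1 pp5:1
Op 7: write(P0, v1, 164). refcount(pp1)=2>1 -> COPY to pp6. 7 ppages; refcounts: pp0:1 pp1:1 pp2:1 pp3:2 pp4:1 pp5:1 pp6:1

Answer: 1 1 1 2 1 1 1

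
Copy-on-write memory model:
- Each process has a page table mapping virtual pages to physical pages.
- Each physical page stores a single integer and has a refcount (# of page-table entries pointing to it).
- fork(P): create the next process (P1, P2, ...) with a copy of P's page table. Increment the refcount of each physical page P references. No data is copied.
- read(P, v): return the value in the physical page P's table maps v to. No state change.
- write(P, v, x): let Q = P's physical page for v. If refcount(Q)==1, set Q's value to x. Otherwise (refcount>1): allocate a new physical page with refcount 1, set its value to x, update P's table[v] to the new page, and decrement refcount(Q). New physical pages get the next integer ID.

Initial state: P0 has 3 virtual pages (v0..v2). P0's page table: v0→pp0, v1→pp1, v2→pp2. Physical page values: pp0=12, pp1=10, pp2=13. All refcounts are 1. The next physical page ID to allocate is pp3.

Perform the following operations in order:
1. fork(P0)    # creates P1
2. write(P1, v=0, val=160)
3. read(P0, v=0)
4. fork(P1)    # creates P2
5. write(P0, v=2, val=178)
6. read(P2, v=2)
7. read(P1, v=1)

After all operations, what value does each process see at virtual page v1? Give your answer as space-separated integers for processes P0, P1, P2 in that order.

Answer: 10 10 10

Derivation:
Op 1: fork(P0) -> P1. 3 ppages; refcounts: pp0:2 pp1:2 pp2:2
Op 2: write(P1, v0, 160). refcount(pp0)=2>1 -> COPY to pp3. 4 ppages; refcounts: pp0:1 pp1:2 pp2:2 pp3:1
Op 3: read(P0, v0) -> 12. No state change.
Op 4: fork(P1) -> P2. 4 ppages; refcounts: pp0:1 pp1:3 pp2:3 pp3:2
Op 5: write(P0, v2, 178). refcount(pp2)=3>1 -> COPY to pp4. 5 ppages; refcounts: pp0:1 pp1:3 pp2:2 pp3:2 pp4:1
Op 6: read(P2, v2) -> 13. No state change.
Op 7: read(P1, v1) -> 10. No state change.
P0: v1 -> pp1 = 10
P1: v1 -> pp1 = 10
P2: v1 -> pp1 = 10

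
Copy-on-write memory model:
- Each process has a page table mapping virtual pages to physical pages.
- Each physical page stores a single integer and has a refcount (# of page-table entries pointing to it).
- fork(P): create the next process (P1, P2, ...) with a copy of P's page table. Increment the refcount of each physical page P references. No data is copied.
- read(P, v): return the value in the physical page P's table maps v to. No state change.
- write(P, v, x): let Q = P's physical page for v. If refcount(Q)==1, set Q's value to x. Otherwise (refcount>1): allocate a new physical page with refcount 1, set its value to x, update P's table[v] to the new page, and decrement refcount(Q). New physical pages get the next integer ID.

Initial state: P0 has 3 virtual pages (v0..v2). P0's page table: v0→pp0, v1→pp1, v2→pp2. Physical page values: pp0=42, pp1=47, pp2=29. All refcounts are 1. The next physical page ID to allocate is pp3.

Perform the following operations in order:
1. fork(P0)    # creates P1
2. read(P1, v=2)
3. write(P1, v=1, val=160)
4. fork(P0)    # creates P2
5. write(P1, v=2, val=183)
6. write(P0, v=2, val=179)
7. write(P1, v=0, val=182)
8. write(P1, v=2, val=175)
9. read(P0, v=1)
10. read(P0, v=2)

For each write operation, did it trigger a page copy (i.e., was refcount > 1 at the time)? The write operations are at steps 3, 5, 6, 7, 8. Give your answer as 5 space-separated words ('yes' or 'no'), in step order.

Op 1: fork(P0) -> P1. 3 ppages; refcounts: pp0:2 pp1:2 pp2:2
Op 2: read(P1, v2) -> 29. No state change.
Op 3: write(P1, v1, 160). refcount(pp1)=2>1 -> COPY to pp3. 4 ppages; refcounts: pp0:2 pp1:1 pp2:2 pp3:1
Op 4: fork(P0) -> P2. 4 ppages; refcounts: pp0:3 pp1:2 pp2:3 pp3:1
Op 5: write(P1, v2, 183). refcount(pp2)=3>1 -> COPY to pp4. 5 ppages; refcounts: pp0:3 pp1:2 pp2:2 pp3:1 pp4:1
Op 6: write(P0, v2, 179). refcount(pp2)=2>1 -> COPY to pp5. 6 ppages; refcounts: pp0:3 pp1:2 pp2:1 pp3:1 pp4:1 pp5:1
Op 7: write(P1, v0, 182). refcount(pp0)=3>1 -> COPY to pp6. 7 ppages; refcounts: pp0:2 pp1:2 pp2:1 pp3:1 pp4:1 pp5:1 pp6:1
Op 8: write(P1, v2, 175). refcount(pp4)=1 -> write in place. 7 ppages; refcounts: pp0:2 pp1:2 pp2:1 pp3:1 pp4:1 pp5:1 pp6:1
Op 9: read(P0, v1) -> 47. No state change.
Op 10: read(P0, v2) -> 179. No state change.

yes yes yes yes no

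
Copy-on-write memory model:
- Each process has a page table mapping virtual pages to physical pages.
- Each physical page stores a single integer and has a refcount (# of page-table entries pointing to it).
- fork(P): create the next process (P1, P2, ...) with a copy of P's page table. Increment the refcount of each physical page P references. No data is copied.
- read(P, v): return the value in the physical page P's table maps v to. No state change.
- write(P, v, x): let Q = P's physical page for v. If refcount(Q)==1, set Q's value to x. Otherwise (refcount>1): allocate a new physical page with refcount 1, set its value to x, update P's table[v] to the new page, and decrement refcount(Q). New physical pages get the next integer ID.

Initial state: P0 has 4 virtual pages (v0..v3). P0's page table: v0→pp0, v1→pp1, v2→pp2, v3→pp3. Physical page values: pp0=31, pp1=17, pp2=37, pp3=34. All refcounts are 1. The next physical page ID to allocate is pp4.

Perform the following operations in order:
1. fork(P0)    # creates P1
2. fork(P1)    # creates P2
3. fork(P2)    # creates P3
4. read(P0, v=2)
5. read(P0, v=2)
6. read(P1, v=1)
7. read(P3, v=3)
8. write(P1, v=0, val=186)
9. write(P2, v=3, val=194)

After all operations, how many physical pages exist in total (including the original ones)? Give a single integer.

Answer: 6

Derivation:
Op 1: fork(P0) -> P1. 4 ppages; refcounts: pp0:2 pp1:2 pp2:2 pp3:2
Op 2: fork(P1) -> P2. 4 ppages; refcounts: pp0:3 pp1:3 pp2:3 pp3:3
Op 3: fork(P2) -> P3. 4 ppages; refcounts: pp0:4 pp1:4 pp2:4 pp3:4
Op 4: read(P0, v2) -> 37. No state change.
Op 5: read(P0, v2) -> 37. No state change.
Op 6: read(P1, v1) -> 17. No state change.
Op 7: read(P3, v3) -> 34. No state change.
Op 8: write(P1, v0, 186). refcount(pp0)=4>1 -> COPY to pp4. 5 ppages; refcounts: pp0:3 pp1:4 pp2:4 pp3:4 pp4:1
Op 9: write(P2, v3, 194). refcount(pp3)=4>1 -> COPY to pp5. 6 ppages; refcounts: pp0:3 pp1:4 pp2:4 pp3:3 pp4:1 pp5:1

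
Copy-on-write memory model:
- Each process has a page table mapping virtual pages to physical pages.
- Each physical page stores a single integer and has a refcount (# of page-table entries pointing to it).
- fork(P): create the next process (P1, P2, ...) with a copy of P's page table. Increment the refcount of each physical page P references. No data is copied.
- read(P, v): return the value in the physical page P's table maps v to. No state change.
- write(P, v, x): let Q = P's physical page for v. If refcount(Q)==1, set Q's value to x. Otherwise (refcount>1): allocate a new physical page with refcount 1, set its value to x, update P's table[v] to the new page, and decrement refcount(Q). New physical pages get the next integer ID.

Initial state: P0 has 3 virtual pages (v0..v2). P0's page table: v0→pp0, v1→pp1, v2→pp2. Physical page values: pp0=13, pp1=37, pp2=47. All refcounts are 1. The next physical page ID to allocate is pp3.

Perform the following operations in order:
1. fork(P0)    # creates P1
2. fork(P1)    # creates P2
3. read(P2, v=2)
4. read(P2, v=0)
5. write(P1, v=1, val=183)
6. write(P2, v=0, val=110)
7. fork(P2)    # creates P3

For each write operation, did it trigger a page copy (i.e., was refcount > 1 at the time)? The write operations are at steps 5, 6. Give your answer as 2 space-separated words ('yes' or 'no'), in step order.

Op 1: fork(P0) -> P1. 3 ppages; refcounts: pp0:2 pp1:2 pp2:2
Op 2: fork(P1) -> P2. 3 ppages; refcounts: pp0:3 pp1:3 pp2:3
Op 3: read(P2, v2) -> 47. No state change.
Op 4: read(P2, v0) -> 13. No state change.
Op 5: write(P1, v1, 183). refcount(pp1)=3>1 -> COPY to pp3. 4 ppages; refcounts: pp0:3 pp1:2 pp2:3 pp3:1
Op 6: write(P2, v0, 110). refcount(pp0)=3>1 -> COPY to pp4. 5 ppages; refcounts: pp0:2 pp1:2 pp2:3 pp3:1 pp4:1
Op 7: fork(P2) -> P3. 5 ppages; refcounts: pp0:2 pp1:3 pp2:4 pp3:1 pp4:2

yes yes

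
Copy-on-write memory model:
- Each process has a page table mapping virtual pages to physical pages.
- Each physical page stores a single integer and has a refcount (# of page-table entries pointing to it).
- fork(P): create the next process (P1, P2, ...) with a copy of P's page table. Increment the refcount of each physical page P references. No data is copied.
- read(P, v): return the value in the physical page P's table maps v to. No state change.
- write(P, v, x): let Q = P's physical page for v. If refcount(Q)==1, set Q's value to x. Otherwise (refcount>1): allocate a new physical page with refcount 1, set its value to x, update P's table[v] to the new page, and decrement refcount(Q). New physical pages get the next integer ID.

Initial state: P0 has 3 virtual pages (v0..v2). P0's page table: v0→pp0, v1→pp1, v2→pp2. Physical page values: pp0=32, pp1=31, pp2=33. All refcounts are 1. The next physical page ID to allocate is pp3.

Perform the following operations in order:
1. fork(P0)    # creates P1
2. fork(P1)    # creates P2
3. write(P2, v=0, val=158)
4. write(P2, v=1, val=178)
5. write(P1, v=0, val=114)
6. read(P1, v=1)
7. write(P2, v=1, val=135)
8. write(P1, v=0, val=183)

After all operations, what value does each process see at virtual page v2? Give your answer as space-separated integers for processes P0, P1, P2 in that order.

Answer: 33 33 33

Derivation:
Op 1: fork(P0) -> P1. 3 ppages; refcounts: pp0:2 pp1:2 pp2:2
Op 2: fork(P1) -> P2. 3 ppages; refcounts: pp0:3 pp1:3 pp2:3
Op 3: write(P2, v0, 158). refcount(pp0)=3>1 -> COPY to pp3. 4 ppages; refcounts: pp0:2 pp1:3 pp2:3 pp3:1
Op 4: write(P2, v1, 178). refcount(pp1)=3>1 -> COPY to pp4. 5 ppages; refcounts: pp0:2 pp1:2 pp2:3 pp3:1 pp4:1
Op 5: write(P1, v0, 114). refcount(pp0)=2>1 -> COPY to pp5. 6 ppages; refcounts: pp0:1 pp1:2 pp2:3 pp3:1 pp4:1 pp5:1
Op 6: read(P1, v1) -> 31. No state change.
Op 7: write(P2, v1, 135). refcount(pp4)=1 -> write in place. 6 ppages; refcounts: pp0:1 pp1:2 pp2:3 pp3:1 pp4:1 pp5:1
Op 8: write(P1, v0, 183). refcount(pp5)=1 -> write in place. 6 ppages; refcounts: pp0:1 pp1:2 pp2:3 pp3:1 pp4:1 pp5:1
P0: v2 -> pp2 = 33
P1: v2 -> pp2 = 33
P2: v2 -> pp2 = 33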